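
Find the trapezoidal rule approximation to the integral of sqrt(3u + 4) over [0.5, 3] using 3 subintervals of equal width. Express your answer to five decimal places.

Δu = (3 − 0.5)/3 = 5/6.
f(0.5) ≈ 2.34521, f(4/3) ≈ 2.82843, f(13/6) ≈ 3.24037, f(3) ≈ 3.60555.
T_3 = (Δu/2)·[f(u_0) + 2f(u_1) + 2f(u_2) + f(u_3)].
Sum ≈ 7.53681.

7.53681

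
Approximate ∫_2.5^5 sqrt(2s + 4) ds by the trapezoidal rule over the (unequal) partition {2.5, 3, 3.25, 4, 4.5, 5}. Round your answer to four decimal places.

Subinterval widths: 0.5, 0.25, 0.75, 0.5, 0.5.
f(2.5) ≈ 3.0000, f(3) ≈ 3.1623, f(3.25) ≈ 3.2404, f(4) ≈ 3.4641, f(4.5) ≈ 3.6056, f(5) ≈ 3.7417.
On each subinterval the trapezoid contributes (Δs_i/2)·[f(s_{i-1}) + f(s_i)].
Sum ≈ 8.4593.

8.4593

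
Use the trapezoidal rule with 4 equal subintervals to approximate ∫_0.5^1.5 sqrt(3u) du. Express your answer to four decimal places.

1.7104

Δu = (1.5 − 0.5)/4 = 0.25.
f(0.5) ≈ 1.2247, f(0.75) ≈ 1.5000, f(1) ≈ 1.7321, f(1.25) ≈ 1.9365, f(1.5) ≈ 2.1213.
T_4 = (Δu/2)·[f(u_0) + 2f(u_1) + 2f(u_2) + 2f(u_3) + f(u_4)].
Sum ≈ 1.7104.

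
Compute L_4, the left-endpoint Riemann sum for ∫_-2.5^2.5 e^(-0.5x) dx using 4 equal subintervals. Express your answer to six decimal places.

Δx = (2.5 − (-2.5))/4 = 1.25.
Left endpoints: -2.5, -1.25, 0, 1.25.
f(-2.5) ≈ 3.490343, f(-1.25) ≈ 1.868246, f(0) ≈ 1.000000, f(1.25) ≈ 0.535261.
Sum = Δx · [f(-2.5) + f(-1.25) + f(0) + f(1.25)].
Sum ≈ 8.617313.

8.617313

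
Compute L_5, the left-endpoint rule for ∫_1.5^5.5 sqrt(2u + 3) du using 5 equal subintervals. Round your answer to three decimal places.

Δu = (5.5 − 1.5)/5 = 0.8.
Left endpoints: 1.5, 2.3, 3.1, 3.9, 4.7.
f(1.5) ≈ 2.449, f(2.3) ≈ 2.757, f(3.1) ≈ 3.033, f(3.9) ≈ 3.286, f(4.7) ≈ 3.521.
Sum = Δu · [f(1.5) + f(2.3) + f(3.1) + f(3.9) + f(4.7)].
Sum ≈ 12.038.

12.038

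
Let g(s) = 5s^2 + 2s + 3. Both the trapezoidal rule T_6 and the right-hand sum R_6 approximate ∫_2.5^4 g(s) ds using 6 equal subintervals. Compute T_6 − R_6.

-6.46875

T_6 = 94.953125.
R_6 = 101.421875.
T_6 − R_6 = -6.46875.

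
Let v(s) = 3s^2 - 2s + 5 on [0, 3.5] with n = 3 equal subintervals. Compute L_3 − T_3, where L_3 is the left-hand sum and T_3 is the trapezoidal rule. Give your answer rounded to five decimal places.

-17.35417

L_3 ≈ 33.1527778.
T_3 ≈ 50.5069444.
L_3 − T_3 ≈ -17.35417.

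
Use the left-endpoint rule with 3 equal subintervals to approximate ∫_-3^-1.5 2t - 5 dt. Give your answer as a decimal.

-15

Δt = (-1.5 − (-3))/3 = 0.5.
Left endpoints: -3, -2.5, -2.
f(-3) = -11, f(-2.5) = -10, f(-2) = -9.
Sum = Δt · [f(-3) + f(-2.5) + f(-2)].
Sum = -15.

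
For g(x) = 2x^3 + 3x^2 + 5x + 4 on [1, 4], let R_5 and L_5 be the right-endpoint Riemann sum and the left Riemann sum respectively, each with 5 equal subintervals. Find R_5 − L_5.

111.6

R_5 = 299.04.
L_5 = 187.44.
R_5 − L_5 = 111.6.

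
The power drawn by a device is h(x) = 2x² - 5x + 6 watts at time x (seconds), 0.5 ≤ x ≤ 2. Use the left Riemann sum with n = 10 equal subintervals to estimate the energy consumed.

Δx = (2 − 0.5)/10 = 0.15.
Left endpoints: 0.5, 0.65, 0.8, 0.95, 1.1, 1.25, 1.4, 1.55, 1.7, 1.85.
h(0.5) = 4, h(0.65) = 3.595, h(0.8) = 3.28, h(0.95) = 3.055, h(1.1) = 2.92, h(1.25) = 2.875, h(1.4) = 2.92, h(1.55) = 3.055, h(1.7) = 3.28, h(1.85) = 3.595.
Sum = Δx · [h(0.5) + h(0.65) + h(0.8) + ...].
Sum = 4.88625.

4.88625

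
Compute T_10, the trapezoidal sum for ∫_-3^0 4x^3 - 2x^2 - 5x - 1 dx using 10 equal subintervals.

-80.4

Δx = (0 − (-3))/10 = 0.3.
f(-3) = -112, f(-2.7) = -80.812, f(-2.4) = -55.816, f(-2.1) = -36.364, f(-1.8) = -21.808, f(-1.5) = -11.5, f(-1.2) = -4.792, f(-0.9) = -1.036, f(-0.6) = 0.416, f(-0.3) = 0.212, f(0) = -1.
T_10 = (Δx/2)·[f(x_0) + 2f(x_1) + ... + 2f(x_{9}) + f(x_10)].
Sum = -80.4.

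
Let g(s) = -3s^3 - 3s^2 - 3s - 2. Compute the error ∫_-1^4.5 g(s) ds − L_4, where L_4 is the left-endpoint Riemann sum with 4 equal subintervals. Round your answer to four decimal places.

Exact integral: ∫_-1^4.5 g(s) ds = -438.796875.
L_4 ≈ -230.237305.
Error ≈ -438.796875 − (-230.237305) ≈ -208.5596.

-208.5596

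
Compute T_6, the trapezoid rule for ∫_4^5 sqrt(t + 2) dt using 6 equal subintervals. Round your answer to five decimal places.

Δt = (5 − 4)/6 = 1/6.
f(4) ≈ 2.44949, f(25/6) ≈ 2.48328, f(13/3) ≈ 2.51661, f(4.5) ≈ 2.54951, f(14/3) ≈ 2.58199, f(29/6) ≈ 2.61406, f(5) ≈ 2.64575.
T_6 = (Δt/2)·[f(t_0) + 2f(t_1) + ... + 2f(t_{5}) + f(t_6)].
Sum ≈ 2.54885.

2.54885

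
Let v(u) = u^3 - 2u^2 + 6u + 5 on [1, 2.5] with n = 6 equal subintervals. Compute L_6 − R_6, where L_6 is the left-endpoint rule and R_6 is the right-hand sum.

-3.28125

L_6 = 21.42578125.
R_6 = 24.70703125.
L_6 − R_6 = -3.28125.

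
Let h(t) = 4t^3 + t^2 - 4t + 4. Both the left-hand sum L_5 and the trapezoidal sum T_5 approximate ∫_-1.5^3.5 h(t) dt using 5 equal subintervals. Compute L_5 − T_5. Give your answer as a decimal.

L_5 = 83.75.
T_5 = 171.25.
L_5 − T_5 = -87.5.

-87.5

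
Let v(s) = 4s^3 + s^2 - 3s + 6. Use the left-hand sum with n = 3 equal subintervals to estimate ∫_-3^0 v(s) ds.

-94

Δs = (0 − (-3))/3 = 1.
Left endpoints: -3, -2, -1.
v(-3) = -84, v(-2) = -16, v(-1) = 6.
Sum = Δs · [v(-3) + v(-2) + v(-1)].
Sum = -94.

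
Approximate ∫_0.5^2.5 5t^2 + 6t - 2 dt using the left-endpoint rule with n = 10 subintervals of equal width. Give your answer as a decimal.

35.7

Δt = (2.5 − 0.5)/10 = 0.2.
Left endpoints: 0.5, 0.7, 0.9, 1.1, 1.3, 1.5, 1.7, 1.9, 2.1, 2.3.
f(0.5) = 2.25, f(0.7) = 4.65, f(0.9) = 7.45, f(1.1) = 10.65, f(1.3) = 14.25, f(1.5) = 18.25, f(1.7) = 22.65, f(1.9) = 27.45, f(2.1) = 32.65, f(2.3) = 38.25.
Sum = Δt · [f(0.5) + f(0.7) + f(0.9) + ...].
Sum = 35.7.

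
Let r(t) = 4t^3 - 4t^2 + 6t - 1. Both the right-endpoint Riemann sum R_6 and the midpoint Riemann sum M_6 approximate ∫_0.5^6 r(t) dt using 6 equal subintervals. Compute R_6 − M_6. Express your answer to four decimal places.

R_6 ≈ 1482.167245.
M_6 ≈ 1096.374711.
R_6 − M_6 ≈ 385.7925.

385.7925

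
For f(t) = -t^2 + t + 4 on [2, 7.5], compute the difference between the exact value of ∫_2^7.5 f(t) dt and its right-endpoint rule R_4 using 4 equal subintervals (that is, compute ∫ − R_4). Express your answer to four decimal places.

33.8737

Exact integral: ∫_2^7.5 f(t) dt ≈ -89.833333.
R_4 = -123.70703125.
Error ≈ -89.833333 − (-123.70703125) ≈ 33.8737.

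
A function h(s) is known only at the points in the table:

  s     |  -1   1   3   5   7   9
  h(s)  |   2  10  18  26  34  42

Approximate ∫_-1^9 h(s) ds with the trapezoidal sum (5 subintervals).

Δs = 2.
T_5 = (2/2)·[2 + 2·10 + 2·18 + 2·26 + 2·34 + 42] = 220.

220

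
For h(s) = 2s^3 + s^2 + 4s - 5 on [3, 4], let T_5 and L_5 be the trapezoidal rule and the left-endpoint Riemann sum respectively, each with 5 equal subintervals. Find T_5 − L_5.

8.5

T_5 = 108.98.
L_5 = 100.48.
T_5 − L_5 = 8.5.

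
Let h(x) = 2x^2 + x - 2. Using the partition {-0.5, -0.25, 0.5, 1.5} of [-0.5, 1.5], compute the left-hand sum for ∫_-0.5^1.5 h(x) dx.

-3.09375

Subinterval widths: 0.25, 0.75, 1.
Left endpoints: -0.5, -0.25, 0.5.
h(-0.5) = -2, h(-0.25) = -2.125, h(0.5) = -1.
Sum = Σ Δx_i · h(x_i).
Sum = -3.09375.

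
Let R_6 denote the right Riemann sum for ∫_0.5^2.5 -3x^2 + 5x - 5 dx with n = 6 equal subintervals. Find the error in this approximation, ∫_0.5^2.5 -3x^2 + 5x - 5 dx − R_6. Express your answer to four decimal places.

Exact integral: ∫_0.5^2.5 f(x) dx = -10.5.
R_6 ≈ -11.944444.
Error ≈ -10.5 − (-11.944444) ≈ 1.4444.

1.4444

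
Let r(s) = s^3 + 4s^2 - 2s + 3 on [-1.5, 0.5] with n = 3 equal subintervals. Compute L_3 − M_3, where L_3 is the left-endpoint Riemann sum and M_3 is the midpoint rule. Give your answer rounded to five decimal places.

L_3 ≈ 14.6203704.
M_3 ≈ 11.2314815.
L_3 − M_3 ≈ 3.38889.

3.38889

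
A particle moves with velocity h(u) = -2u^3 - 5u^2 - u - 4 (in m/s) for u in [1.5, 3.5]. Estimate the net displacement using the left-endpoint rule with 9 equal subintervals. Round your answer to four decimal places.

Δu = (3.5 − 1.5)/9 = 2/9.
Left endpoints: 1.5, 31/18, 35/18, 13/6, 43/18, 47/18, 17/6, 55/18, 59/18.
h(1.5) = -23.5, h(31/18) = -44861/1458, h(35/18) = -57667/1458, h(13/6) = -2699/54, h(43/18) = -90671/1458, h(47/18) = -111253/1458, h(17/6) = -4993/54, h(55/18) = -161537/1458, h(59/18) = -191623/1458.
Sum = Δu · [h(1.5) + h(31/18) + h(35/18) + ...].
Sum ≈ -137.1070.

-137.1070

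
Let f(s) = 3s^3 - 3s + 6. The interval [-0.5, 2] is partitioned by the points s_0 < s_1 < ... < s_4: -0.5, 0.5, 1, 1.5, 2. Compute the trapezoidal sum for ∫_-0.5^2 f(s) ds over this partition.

Subinterval widths: 1, 0.5, 0.5, 0.5.
f(-0.5) = 7.125, f(0.5) = 4.875, f(1) = 6, f(1.5) = 11.625, f(2) = 24.
On each subinterval the trapezoid contributes (Δs_i/2)·[f(s_{i-1}) + f(s_i)].
Sum = 22.03125.

22.03125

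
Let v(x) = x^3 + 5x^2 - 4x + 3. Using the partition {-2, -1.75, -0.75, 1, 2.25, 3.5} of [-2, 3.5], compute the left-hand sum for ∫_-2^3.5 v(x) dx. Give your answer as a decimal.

Subinterval widths: 0.25, 1, 1.75, 1.25, 1.25.
Left endpoints: -2, -1.75, -0.75, 1, 2.25.
v(-2) = 23, v(-1.75) = 19.953125, v(-0.75) = 8.390625, v(1) = 5, v(2.25) = 30.703125.
Sum = Σ Δx_i · v(x_i).
Sum = 85.015625.

85.015625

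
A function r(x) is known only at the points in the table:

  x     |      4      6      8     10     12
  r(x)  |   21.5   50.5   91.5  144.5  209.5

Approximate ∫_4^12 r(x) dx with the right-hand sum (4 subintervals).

992

Δx = 2.
Sum = 2·[50.5 + 91.5 + 144.5 + 209.5] = 992.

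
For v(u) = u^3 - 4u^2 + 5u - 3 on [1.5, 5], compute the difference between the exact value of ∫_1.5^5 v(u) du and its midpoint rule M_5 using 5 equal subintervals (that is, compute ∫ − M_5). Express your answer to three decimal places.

Exact integral: ∫_1.5^5 v(u) du ≈ 39.19271.
M_5 = 38.3709375.
Error ≈ 39.19271 − 38.3709375 ≈ 0.822.

0.822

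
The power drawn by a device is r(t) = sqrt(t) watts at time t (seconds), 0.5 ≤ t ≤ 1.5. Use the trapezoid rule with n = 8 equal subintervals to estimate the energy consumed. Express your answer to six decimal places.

Δt = (1.5 − 0.5)/8 = 0.125.
r(0.5) ≈ 0.707107, r(0.625) ≈ 0.790569, r(0.75) ≈ 0.866025, r(0.875) ≈ 0.935414, r(1) ≈ 1.000000, r(1.125) ≈ 1.060660, r(1.25) ≈ 1.118034, r(1.375) ≈ 1.172604, r(1.5) ≈ 1.224745.
T_8 = (Δt/2)·[r(t_0) + 2r(t_1) + ... + 2r(t_{7}) + r(t_8)].
Sum ≈ 0.988654.

0.988654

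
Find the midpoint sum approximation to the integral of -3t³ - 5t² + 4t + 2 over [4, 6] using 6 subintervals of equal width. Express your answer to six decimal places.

-988.407407

Δt = (6 − 4)/6 = 1/3.
Midpoints: 25/6, 4.5, 29/6, 31/6, 5.5, 35/6.
f(25/6) = -20531/72, f(4.5) = -354.625, f(29/6) = -10421/24, f(31/6) = -37769/72, f(5.5) = -626.375, f(35/6) = -17767/24.
Sum = Δt · [f(25/6) + f(4.5) + f(29/6) + ...].
Sum ≈ -988.407407.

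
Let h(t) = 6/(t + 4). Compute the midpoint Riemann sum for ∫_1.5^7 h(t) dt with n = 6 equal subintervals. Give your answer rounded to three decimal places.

4.154

Δt = (7 − 1.5)/6 = 11/12.
Midpoints: 47/24, 2.875, 91/24, 113/24, 5.625, 157/24.
h(47/24) = 144/143, h(2.875) = 48/55, h(91/24) = 144/187, h(113/24) = 144/209, h(5.625) = 48/77, h(157/24) = 144/253.
Sum = Δt · [h(47/24) + h(2.875) + h(91/24) + ...].
Sum ≈ 4.154.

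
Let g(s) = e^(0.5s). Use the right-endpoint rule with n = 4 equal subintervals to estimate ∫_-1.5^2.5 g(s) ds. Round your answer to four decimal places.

7.6702

Δs = (2.5 − (-1.5))/4 = 1.
Right endpoints: -0.5, 0.5, 1.5, 2.5.
g(-0.5) ≈ 0.7788, g(0.5) ≈ 1.2840, g(1.5) ≈ 2.1170, g(2.5) ≈ 3.4903.
Sum = Δs · [g(-0.5) + g(0.5) + g(1.5) + g(2.5)].
Sum ≈ 7.6702.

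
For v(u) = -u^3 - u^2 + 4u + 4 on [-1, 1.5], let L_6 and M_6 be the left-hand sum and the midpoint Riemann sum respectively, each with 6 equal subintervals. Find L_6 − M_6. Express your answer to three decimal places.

L_6 ≈ 8.98799.
M_6 ≈ 10.08934.
L_6 − M_6 ≈ -1.101.

-1.101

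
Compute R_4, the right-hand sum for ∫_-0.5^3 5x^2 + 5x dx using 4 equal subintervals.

96.11328125

Δx = (3 − (-0.5))/4 = 0.875.
Right endpoints: 0.375, 1.25, 2.125, 3.
f(0.375) = 2.578125, f(1.25) = 14.0625, f(2.125) = 33.203125, f(3) = 60.
Sum = Δx · [f(0.375) + f(1.25) + f(2.125) + f(3)].
Sum = 96.11328125.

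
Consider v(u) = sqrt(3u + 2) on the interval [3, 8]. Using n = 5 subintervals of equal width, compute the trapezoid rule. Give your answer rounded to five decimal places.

21.34055

Δu = (8 − 3)/5 = 1.
v(3) ≈ 3.31662, v(4) ≈ 3.74166, v(5) ≈ 4.12311, v(6) ≈ 4.47214, v(7) ≈ 4.79583, v(8) ≈ 5.09902.
T_5 = (Δu/2)·[v(u_0) + 2v(u_1) + ... + 2v(u_{4}) + v(u_5)].
Sum ≈ 21.34055.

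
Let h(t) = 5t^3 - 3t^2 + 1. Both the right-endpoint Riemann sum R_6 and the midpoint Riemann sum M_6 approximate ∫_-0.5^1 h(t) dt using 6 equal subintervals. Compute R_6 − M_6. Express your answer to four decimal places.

R_6 = 1.98046875.
M_6 ≈ 1.541016.
R_6 − M_6 ≈ 0.4395.

0.4395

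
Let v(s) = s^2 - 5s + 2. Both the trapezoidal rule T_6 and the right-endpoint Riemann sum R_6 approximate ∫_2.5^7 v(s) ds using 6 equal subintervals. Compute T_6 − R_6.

T_6 = 11.671875.
R_6 = 19.265625.
T_6 − R_6 = -7.59375.

-7.59375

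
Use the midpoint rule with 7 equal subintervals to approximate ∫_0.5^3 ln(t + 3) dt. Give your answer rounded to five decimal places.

Δt = (3 − 0.5)/7 = 5/14.
Midpoints: 19/28, 29/28, 39/28, 1.75, 59/28, 69/28, 79/28.
f(19/28) ≈ 1.30252, f(29/28) ≈ 1.39518, f(39/28) ≈ 1.47998, f(1.75) ≈ 1.55814, f(59/28) ≈ 1.63064, f(69/28) ≈ 1.69823, f(79/28) ≈ 1.76155.
Sum = Δt · [f(19/28) + f(29/28) + f(39/28) + ...].
Sum ≈ 3.86652.

3.86652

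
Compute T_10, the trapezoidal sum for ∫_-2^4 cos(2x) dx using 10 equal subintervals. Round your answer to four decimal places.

0.1020

Δx = (4 − (-2))/10 = 0.6.
f(-2) ≈ -0.6536, f(-1.4) ≈ -0.9422, f(-0.8) ≈ -0.0292, f(-0.2) ≈ 0.9211, f(0.4) ≈ 0.6967, f(1) ≈ -0.4161, f(1.6) ≈ -0.9983, f(2.2) ≈ -0.3073, f(2.8) ≈ 0.7756, f(3.4) ≈ 0.8694, f(4) ≈ -0.1455.
T_10 = (Δx/2)·[f(x_0) + 2f(x_1) + ... + 2f(x_{9}) + f(x_10)].
Sum ≈ 0.1020.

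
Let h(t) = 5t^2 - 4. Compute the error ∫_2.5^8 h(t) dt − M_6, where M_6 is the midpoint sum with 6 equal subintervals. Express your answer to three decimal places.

1.926

Exact integral: ∫_2.5^8 h(t) dt ≈ 805.29167.
M_6 ≈ 803.36603.
Error ≈ 805.29167 − 803.36603 ≈ 1.926.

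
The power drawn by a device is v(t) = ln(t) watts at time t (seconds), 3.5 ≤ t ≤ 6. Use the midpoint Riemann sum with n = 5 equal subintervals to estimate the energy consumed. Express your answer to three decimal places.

3.867

Δt = (6 − 3.5)/5 = 0.5.
Midpoints: 3.75, 4.25, 4.75, 5.25, 5.75.
v(3.75) ≈ 1.322, v(4.25) ≈ 1.447, v(4.75) ≈ 1.558, v(5.25) ≈ 1.658, v(5.75) ≈ 1.749.
Sum = Δt · [v(3.75) + v(4.25) + v(4.75) + v(5.25) + v(5.75)].
Sum ≈ 3.867.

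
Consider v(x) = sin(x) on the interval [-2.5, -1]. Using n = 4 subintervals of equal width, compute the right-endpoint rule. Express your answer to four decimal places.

-1.3713

Δx = (-1 − (-2.5))/4 = 0.375.
Right endpoints: -2.125, -1.75, -1.375, -1.
v(-2.125) ≈ -0.8503, v(-1.75) ≈ -0.9840, v(-1.375) ≈ -0.9809, v(-1) ≈ -0.8415.
Sum = Δx · [v(-2.125) + v(-1.75) + v(-1.375) + v(-1)].
Sum ≈ -1.3713.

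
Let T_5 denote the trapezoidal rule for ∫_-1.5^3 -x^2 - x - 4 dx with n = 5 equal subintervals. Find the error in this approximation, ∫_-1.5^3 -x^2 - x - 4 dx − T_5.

0.6075

Exact integral: ∫_-1.5^3 f(x) dx = -31.5.
T_5 = -32.1075.
Error = -31.5 − (-32.1075) = 0.6075.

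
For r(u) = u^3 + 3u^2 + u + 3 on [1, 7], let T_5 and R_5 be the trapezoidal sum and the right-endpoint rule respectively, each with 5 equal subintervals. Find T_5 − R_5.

T_5 = 1005.6.
R_5 = 1300.8.
T_5 − R_5 = -295.2.

-295.2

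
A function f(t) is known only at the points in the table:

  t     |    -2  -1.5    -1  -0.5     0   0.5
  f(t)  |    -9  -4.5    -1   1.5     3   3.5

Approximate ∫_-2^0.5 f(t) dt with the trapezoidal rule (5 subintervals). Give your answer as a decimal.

-1.875

Δt = 0.5.
T_5 = (0.5/2)·[(-9) + 2·(-4.5) + 2·(-1) + 2·1.5 + 2·3 + 3.5] = -1.875.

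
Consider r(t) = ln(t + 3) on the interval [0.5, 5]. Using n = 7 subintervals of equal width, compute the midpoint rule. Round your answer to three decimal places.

7.754

Δt = (5 − 0.5)/7 = 9/14.
Midpoints: 23/28, 41/28, 59/28, 2.75, 95/28, 113/28, 131/28.
r(23/28) ≈ 1.341, r(41/28) ≈ 1.496, r(59/28) ≈ 1.631, r(2.75) ≈ 1.749, r(95/28) ≈ 1.855, r(113/28) ≈ 1.951, r(131/28) ≈ 2.038.
Sum = Δt · [r(23/28) + r(41/28) + r(59/28) + ...].
Sum ≈ 7.754.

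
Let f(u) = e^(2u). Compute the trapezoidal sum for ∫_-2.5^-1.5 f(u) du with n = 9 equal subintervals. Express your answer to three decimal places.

0.022

Δu = (-1.5 − (-2.5))/9 = 1/9.
f(-2.5) ≈ 0.007, f(-43/18) ≈ 0.008, f(-41/18) ≈ 0.011, f(-13/6) ≈ 0.013, f(-37/18) ≈ 0.016, f(-35/18) ≈ 0.020, f(-11/6) ≈ 0.026, f(-31/18) ≈ 0.032, f(-29/18) ≈ 0.040, f(-1.5) ≈ 0.050.
T_9 = (Δu/2)·[f(u_0) + 2f(u_1) + ... + 2f(u_{8}) + f(u_9)].
Sum ≈ 0.022.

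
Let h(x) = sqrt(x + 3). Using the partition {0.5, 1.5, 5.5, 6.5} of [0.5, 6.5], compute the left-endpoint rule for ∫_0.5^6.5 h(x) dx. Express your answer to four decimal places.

13.2716

Subinterval widths: 1, 4, 1.
Left endpoints: 0.5, 1.5, 5.5.
h(0.5) ≈ 1.8708, h(1.5) ≈ 2.1213, h(5.5) ≈ 2.9155.
Sum = Σ Δx_i · h(x_i).
Sum ≈ 13.2716.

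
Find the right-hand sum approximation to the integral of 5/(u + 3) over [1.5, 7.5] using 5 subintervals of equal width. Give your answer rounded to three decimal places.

3.880

Δu = (7.5 − 1.5)/5 = 1.2.
Right endpoints: 2.7, 3.9, 5.1, 6.3, 7.5.
f(2.7) = 50/57, f(3.9) = 50/69, f(5.1) = 50/81, f(6.3) = 50/93, f(7.5) = 10/21.
Sum = Δu · [f(2.7) + f(3.9) + f(5.1) + f(6.3) + f(7.5)].
Sum ≈ 3.880.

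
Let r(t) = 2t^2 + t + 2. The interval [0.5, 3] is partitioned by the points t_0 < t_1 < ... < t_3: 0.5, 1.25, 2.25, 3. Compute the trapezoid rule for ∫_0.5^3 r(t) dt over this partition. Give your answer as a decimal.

Subinterval widths: 0.75, 1, 0.75.
r(0.5) = 3, r(1.25) = 6.375, r(2.25) = 14.375, r(3) = 23.
On each subinterval the trapezoid contributes (Δt_i/2)·[r(t_{i-1}) + r(t_i)].
Sum = 27.90625.

27.90625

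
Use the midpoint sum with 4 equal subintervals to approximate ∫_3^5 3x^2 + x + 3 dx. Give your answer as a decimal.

111.875

Δx = (5 − 3)/4 = 0.5.
Midpoints: 3.25, 3.75, 4.25, 4.75.
f(3.25) = 37.9375, f(3.75) = 48.9375, f(4.25) = 61.4375, f(4.75) = 75.4375.
Sum = Δx · [f(3.25) + f(3.75) + f(4.25) + f(4.75)].
Sum = 111.875.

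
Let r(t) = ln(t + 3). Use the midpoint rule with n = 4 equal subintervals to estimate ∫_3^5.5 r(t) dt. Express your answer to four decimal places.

4.9408

Δt = (5.5 − 3)/4 = 0.625.
Midpoints: 3.3125, 3.9375, 4.5625, 5.1875.
r(3.3125) ≈ 1.8425, r(3.9375) ≈ 1.9369, r(4.5625) ≈ 2.0232, r(5.1875) ≈ 2.1026.
Sum = Δt · [r(3.3125) + r(3.9375) + r(4.5625) + r(5.1875)].
Sum ≈ 4.9408.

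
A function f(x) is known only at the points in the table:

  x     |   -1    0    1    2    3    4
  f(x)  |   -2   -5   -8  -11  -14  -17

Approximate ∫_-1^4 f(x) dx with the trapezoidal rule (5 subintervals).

Δx = 1.
T_5 = (1/2)·[(-2) + 2·(-5) + 2·(-8) + 2·(-11) + 2·(-14) + (-17)] = -47.5.

-47.5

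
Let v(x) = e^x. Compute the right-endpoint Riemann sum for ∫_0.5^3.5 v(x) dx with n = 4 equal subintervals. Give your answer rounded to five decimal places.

44.72811

Δx = (3.5 − 0.5)/4 = 0.75.
Right endpoints: 1.25, 2, 2.75, 3.5.
v(1.25) ≈ 3.49034, v(2) ≈ 7.38906, v(2.75) ≈ 15.64263, v(3.5) ≈ 33.11545.
Sum = Δx · [v(1.25) + v(2) + v(2.75) + v(3.5)].
Sum ≈ 44.72811.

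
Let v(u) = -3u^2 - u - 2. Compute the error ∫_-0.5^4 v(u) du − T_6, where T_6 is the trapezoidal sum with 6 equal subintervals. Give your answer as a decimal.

1.265625

Exact integral: ∫_-0.5^4 v(u) du = -81.
T_6 = -82.265625.
Error = -81 − (-82.265625) = 1.265625.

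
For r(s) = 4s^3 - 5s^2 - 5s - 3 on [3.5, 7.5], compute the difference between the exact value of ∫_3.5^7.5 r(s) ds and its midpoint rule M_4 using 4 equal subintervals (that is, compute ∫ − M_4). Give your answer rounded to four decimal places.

20.3333

Exact integral: ∫_3.5^7.5 r(s) ds ≈ 2260.333333.
M_4 = 2240.
Error ≈ 2260.333333 − 2240 ≈ 20.3333.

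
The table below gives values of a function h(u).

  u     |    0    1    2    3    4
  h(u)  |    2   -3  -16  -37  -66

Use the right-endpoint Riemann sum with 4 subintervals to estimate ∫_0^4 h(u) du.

Δu = 1.
Sum = 1·[(-3) + (-16) + (-37) + (-66)] = -122.

-122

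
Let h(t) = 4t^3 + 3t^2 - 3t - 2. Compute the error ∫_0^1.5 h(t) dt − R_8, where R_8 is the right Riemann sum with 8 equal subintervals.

Exact integral: ∫_0^1.5 h(t) dt = 2.0625.
R_8 = 3.64453125.
Error = 2.0625 − 3.64453125 = -1.58203125.

-1.58203125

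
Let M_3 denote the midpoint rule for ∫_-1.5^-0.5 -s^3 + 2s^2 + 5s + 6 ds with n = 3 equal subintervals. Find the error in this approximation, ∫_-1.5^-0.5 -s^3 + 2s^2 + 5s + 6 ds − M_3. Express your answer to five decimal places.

Exact integral: ∫_-1.5^-0.5 f(s) ds ≈ 4.4166667.
M_3 ≈ 4.3703704.
Error ≈ 4.4166667 − 4.3703704 ≈ 0.04630.

0.04630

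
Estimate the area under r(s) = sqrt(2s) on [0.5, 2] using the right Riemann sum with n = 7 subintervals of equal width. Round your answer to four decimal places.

2.4386

Δs = (2 − 0.5)/7 = 3/14.
Right endpoints: 5/7, 13/14, 8/7, 19/14, 11/7, 25/14, 2.
r(5/7) ≈ 1.1952, r(13/14) ≈ 1.3628, r(8/7) ≈ 1.5119, r(19/14) ≈ 1.6475, r(11/7) ≈ 1.7728, r(25/14) ≈ 1.8898, r(2) ≈ 2.0000.
Sum = Δs · [r(5/7) + r(13/14) + r(8/7) + ...].
Sum ≈ 2.4386.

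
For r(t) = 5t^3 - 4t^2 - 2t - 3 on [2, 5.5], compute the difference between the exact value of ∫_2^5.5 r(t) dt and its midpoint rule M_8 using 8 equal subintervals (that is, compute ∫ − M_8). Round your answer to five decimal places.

2.91695

Exact integral: ∫_2^5.5 r(t) dt ≈ 875.9114583.
M_8 ≈ 872.9945068.
Error ≈ 875.9114583 − 872.9945068 ≈ 2.91695.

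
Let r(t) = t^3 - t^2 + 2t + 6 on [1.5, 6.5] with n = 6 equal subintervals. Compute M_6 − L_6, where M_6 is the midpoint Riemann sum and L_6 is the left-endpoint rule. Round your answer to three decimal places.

90.972

M_6 ≈ 421.40046.
L_6 ≈ 330.42824.
M_6 − L_6 ≈ 90.972.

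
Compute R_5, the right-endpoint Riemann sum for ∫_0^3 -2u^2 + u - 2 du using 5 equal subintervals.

Δu = (3 − 0)/5 = 0.6.
Right endpoints: 0.6, 1.2, 1.8, 2.4, 3.
f(0.6) = -2.12, f(1.2) = -3.68, f(1.8) = -6.68, f(2.4) = -11.12, f(3) = -17.
Sum = Δu · [f(0.6) + f(1.2) + f(1.8) + f(2.4) + f(3)].
Sum = -24.36.

-24.36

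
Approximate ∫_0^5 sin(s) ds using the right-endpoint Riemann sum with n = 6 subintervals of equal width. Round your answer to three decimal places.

0.275

Δs = (5 − 0)/6 = 5/6.
Right endpoints: 5/6, 5/3, 2.5, 10/3, 25/6, 5.
f(5/6) ≈ 0.740, f(5/3) ≈ 0.995, f(2.5) ≈ 0.598, f(10/3) ≈ -0.191, f(25/6) ≈ -0.855, f(5) ≈ -0.959.
Sum = Δs · [f(5/6) + f(5/3) + f(2.5) + ...].
Sum ≈ 0.275.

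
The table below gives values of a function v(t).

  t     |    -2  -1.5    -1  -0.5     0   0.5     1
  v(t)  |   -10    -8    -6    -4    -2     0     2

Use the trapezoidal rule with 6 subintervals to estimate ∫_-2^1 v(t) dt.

Δt = 0.5.
T_6 = (0.5/2)·[(-10) + 2·(-8) + 2·(-6) + 2·(-4) + 2·(-2) + 2·0 + 2] = -12.

-12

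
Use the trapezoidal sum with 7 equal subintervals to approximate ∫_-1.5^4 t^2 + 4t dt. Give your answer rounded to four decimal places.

50.5242

Δt = (4 − (-1.5))/7 = 11/14.
f(-1.5) = -3.75, f(-5/7) = -115/49, f(1/14) = 57/196, f(6/7) = 204/49, f(23/14) = 1817/196, f(17/7) = 765/49, f(45/14) = 4545/196, f(4) = 32.
T_7 = (Δt/2)·[f(t_0) + 2f(t_1) + ... + 2f(t_{6}) + f(t_7)].
Sum ≈ 50.5242.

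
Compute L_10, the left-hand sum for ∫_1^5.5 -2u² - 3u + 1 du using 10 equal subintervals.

Δu = (5.5 − 1)/10 = 0.45.
Left endpoints: 1, 1.45, 1.9, 2.35, 2.8, 3.25, 3.7, 4.15, 4.6, 5.05.
f(1) = -4, f(1.45) = -7.555, f(1.9) = -11.92, f(2.35) = -17.095, f(2.8) = -23.08, f(3.25) = -29.875, f(3.7) = -37.48, f(4.15) = -45.895, f(4.6) = -55.12, f(5.05) = -65.155.
Sum = Δu · [f(1) + f(1.45) + f(1.9) + ...].
Sum = -133.72875.

-133.72875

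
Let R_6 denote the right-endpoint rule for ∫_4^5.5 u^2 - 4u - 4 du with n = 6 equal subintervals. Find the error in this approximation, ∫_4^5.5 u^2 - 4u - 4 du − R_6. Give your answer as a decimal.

-1.046875

Exact integral: ∫_4^5.5 f(u) du = -0.375.
R_6 = 0.671875.
Error = -0.375 − 0.671875 = -1.046875.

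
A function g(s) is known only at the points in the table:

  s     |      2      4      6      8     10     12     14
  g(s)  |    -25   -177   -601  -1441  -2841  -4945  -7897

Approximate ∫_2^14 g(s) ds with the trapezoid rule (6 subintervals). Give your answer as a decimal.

Δs = 2.
T_6 = (2/2)·[(-25) + 2·(-177) + 2·(-601) + 2·(-1441) + 2·(-2841) + 2·(-4945) + (-7897)] = -27932.

-27932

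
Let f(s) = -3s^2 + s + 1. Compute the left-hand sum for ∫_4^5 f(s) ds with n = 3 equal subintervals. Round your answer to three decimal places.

-51.222

Δs = (5 − 4)/3 = 1/3.
Left endpoints: 4, 13/3, 14/3.
f(4) = -43, f(13/3) = -51, f(14/3) = -179/3.
Sum = Δs · [f(4) + f(13/3) + f(14/3)].
Sum ≈ -51.222.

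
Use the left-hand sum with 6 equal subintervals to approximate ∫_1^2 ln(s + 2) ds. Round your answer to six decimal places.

Δs = (2 − 1)/6 = 1/6.
Left endpoints: 1, 7/6, 4/3, 1.5, 5/3, 11/6.
f(1) ≈ 1.098612, f(7/6) ≈ 1.152680, f(4/3) ≈ 1.203973, f(1.5) ≈ 1.252763, f(5/3) ≈ 1.299283, f(11/6) ≈ 1.343735.
Sum = Δs · [f(1) + f(7/6) + f(4/3) + ...].
Sum ≈ 1.225174.

1.225174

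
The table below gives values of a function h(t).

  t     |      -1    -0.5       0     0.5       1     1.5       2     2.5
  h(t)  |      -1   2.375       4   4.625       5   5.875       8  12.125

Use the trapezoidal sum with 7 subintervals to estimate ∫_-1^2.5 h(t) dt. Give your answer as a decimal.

17.71875

Δt = 0.5.
T_7 = (0.5/2)·[(-1) + 2·2.375 + 2·4 + 2·4.625 + 2·5 + 2·5.875 + 2·8 + 12.125] = 17.71875.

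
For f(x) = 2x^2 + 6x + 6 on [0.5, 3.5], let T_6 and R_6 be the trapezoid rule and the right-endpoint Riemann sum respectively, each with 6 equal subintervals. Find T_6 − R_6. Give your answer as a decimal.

T_6 = 82.75.
R_6 = 93.25.
T_6 − R_6 = -10.5.

-10.5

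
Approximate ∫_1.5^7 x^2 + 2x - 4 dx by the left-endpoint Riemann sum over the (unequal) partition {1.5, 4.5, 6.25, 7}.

83.609375

Subinterval widths: 3, 1.75, 0.75.
Left endpoints: 1.5, 4.5, 6.25.
f(1.5) = 1.25, f(4.5) = 25.25, f(6.25) = 47.5625.
Sum = Σ Δx_i · f(x_i).
Sum = 83.609375.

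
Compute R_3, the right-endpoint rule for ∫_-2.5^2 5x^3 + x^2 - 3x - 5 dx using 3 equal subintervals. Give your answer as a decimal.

Δx = (2 − (-2.5))/3 = 1.5.
Right endpoints: -1, 0.5, 2.
f(-1) = -6, f(0.5) = -5.625, f(2) = 33.
Sum = Δx · [f(-1) + f(0.5) + f(2)].
Sum = 32.0625.

32.0625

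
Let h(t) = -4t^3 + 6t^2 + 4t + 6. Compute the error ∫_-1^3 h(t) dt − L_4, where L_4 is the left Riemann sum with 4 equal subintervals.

-20

Exact integral: ∫_-1^3 h(t) dt = 16.
L_4 = 36.
Error = 16 − 36 = -20.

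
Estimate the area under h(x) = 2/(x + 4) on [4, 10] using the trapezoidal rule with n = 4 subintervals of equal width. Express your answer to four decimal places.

Δx = (10 − 4)/4 = 1.5.
h(4) = 0.25, h(5.5) = 4/19, h(7) = 2/11, h(8.5) = 0.16, h(10) = 1/7.
T_4 = (Δx/2)·[h(x_0) + 2h(x_1) + 2h(x_2) + 2h(x_3) + h(x_4)].
Sum ≈ 1.1232.

1.1232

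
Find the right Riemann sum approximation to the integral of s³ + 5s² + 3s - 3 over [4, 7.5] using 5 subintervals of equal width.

Δs = (7.5 − 4)/5 = 0.7.
Right endpoints: 4.7, 5.4, 6.1, 6.8, 7.5.
f(4.7) = 225.373, f(5.4) = 316.464, f(6.1) = 428.331, f(6.8) = 563.032, f(7.5) = 722.625.
Sum = Δs · [f(4.7) + f(5.4) + f(6.1) + f(6.8) + f(7.5)].
Sum = 1579.0775.

1579.0775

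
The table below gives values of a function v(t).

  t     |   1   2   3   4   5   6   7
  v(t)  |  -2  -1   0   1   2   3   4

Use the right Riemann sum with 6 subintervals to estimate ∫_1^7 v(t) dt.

9

Δt = 1.
Sum = 1·[(-1) + 0 + 1 + 2 + 3 + 4] = 9.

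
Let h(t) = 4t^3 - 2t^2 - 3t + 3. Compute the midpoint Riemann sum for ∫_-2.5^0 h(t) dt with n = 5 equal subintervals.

Δt = (0 − (-2.5))/5 = 0.5.
Midpoints: -2.25, -1.75, -1.25, -0.75, -0.25.
h(-2.25) = -45.9375, h(-1.75) = -19.3125, h(-1.25) = -4.1875, h(-0.75) = 2.4375, h(-0.25) = 3.5625.
Sum = Δt · [h(-2.25) + h(-1.75) + h(-1.25) + h(-0.75) + h(-0.25)].
Sum = -31.71875.

-31.71875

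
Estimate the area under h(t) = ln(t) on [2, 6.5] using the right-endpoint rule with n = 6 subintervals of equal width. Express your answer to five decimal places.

Δt = (6.5 − 2)/6 = 0.75.
Right endpoints: 2.75, 3.5, 4.25, 5, 5.75, 6.5.
h(2.75) ≈ 1.01160, h(3.5) ≈ 1.25276, h(4.25) ≈ 1.44692, h(5) ≈ 1.60944, h(5.75) ≈ 1.74920, h(6.5) ≈ 1.87180.
Sum = Δt · [h(2.75) + h(3.5) + h(4.25) + ...].
Sum ≈ 6.70629.

6.70629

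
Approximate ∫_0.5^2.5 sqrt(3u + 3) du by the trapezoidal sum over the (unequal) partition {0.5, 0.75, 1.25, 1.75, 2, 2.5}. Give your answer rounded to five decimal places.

5.43563

Subinterval widths: 0.25, 0.5, 0.5, 0.25, 0.5.
f(0.5) ≈ 2.12132, f(0.75) ≈ 2.29129, f(1.25) ≈ 2.59808, f(1.75) ≈ 2.87228, f(2) ≈ 3.00000, f(2.5) ≈ 3.24037.
On each subinterval the trapezoid contributes (Δu_i/2)·[f(u_{i-1}) + f(u_i)].
Sum ≈ 5.43563.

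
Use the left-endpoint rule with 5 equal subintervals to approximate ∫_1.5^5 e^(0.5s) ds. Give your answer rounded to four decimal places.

Δs = (5 − 1.5)/5 = 0.7.
Left endpoints: 1.5, 2.2, 2.9, 3.6, 4.3.
f(1.5) ≈ 2.1170, f(2.2) ≈ 3.0042, f(2.9) ≈ 4.2631, f(3.6) ≈ 6.0496, f(4.3) ≈ 8.5849.
Sum = Δs · [f(1.5) + f(2.2) + f(2.9) + f(3.6) + f(4.3)].
Sum ≈ 16.8132.

16.8132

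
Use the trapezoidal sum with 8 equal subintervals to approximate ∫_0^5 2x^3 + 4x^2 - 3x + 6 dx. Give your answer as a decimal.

477.8515625

Δx = (5 − 0)/8 = 0.625.
f(0) = 6, f(0.625) = 6.17578125, f(1.25) = 12.40625, f(1.875) = 27.62109375, f(2.5) = 54.75, f(3.125) = 96.72265625, f(3.75) = 156.46875, f(4.375) = 236.91796875, f(5) = 341.
T_8 = (Δx/2)·[f(x_0) + 2f(x_1) + ... + 2f(x_{7}) + f(x_8)].
Sum = 477.8515625.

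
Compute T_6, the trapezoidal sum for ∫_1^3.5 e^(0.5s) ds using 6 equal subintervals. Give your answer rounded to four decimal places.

8.2414

Δs = (3.5 − 1)/6 = 5/12.
f(1) ≈ 1.6487, f(17/12) ≈ 2.0306, f(11/6) ≈ 2.5009, f(2.25) ≈ 3.0802, f(8/3) ≈ 3.7937, f(37/12) ≈ 4.6724, f(3.5) ≈ 5.7546.
T_6 = (Δs/2)·[f(s_0) + 2f(s_1) + ... + 2f(s_{5}) + f(s_6)].
Sum ≈ 8.2414.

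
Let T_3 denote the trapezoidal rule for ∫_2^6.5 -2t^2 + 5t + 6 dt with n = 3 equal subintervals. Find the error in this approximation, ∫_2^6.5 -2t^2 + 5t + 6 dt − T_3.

3.375

Exact integral: ∫_2^6.5 f(t) dt = -55.125.
T_3 = -58.5.
Error = -55.125 − (-58.5) = 3.375.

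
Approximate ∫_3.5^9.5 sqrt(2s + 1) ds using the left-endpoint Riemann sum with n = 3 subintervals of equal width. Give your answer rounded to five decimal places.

Δs = (9.5 − 3.5)/3 = 2.
Left endpoints: 3.5, 5.5, 7.5.
f(3.5) ≈ 2.82843, f(5.5) ≈ 3.46410, f(7.5) ≈ 4.00000.
Sum = Δs · [f(3.5) + f(5.5) + f(7.5)].
Sum ≈ 20.58506.

20.58506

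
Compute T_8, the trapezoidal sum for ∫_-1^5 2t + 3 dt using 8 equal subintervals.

Δt = (5 − (-1))/8 = 0.75.
f(-1) = 1, f(-0.25) = 2.5, f(0.5) = 4, f(1.25) = 5.5, f(2) = 7, f(2.75) = 8.5, f(3.5) = 10, f(4.25) = 11.5, f(5) = 13.
T_8 = (Δt/2)·[f(t_0) + 2f(t_1) + ... + 2f(t_{7}) + f(t_8)].
Sum = 42.

42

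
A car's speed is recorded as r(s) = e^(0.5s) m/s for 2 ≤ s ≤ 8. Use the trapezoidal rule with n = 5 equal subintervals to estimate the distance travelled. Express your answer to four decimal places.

106.8540

Δs = (8 − 2)/5 = 1.2.
r(2) ≈ 2.7183, r(3.2) ≈ 4.9530, r(4.4) ≈ 9.0250, r(5.6) ≈ 16.4446, r(6.8) ≈ 29.9641, r(8) ≈ 54.5982.
T_5 = (Δs/2)·[r(s_0) + 2r(s_1) + ... + 2r(s_{4}) + r(s_5)].
Sum ≈ 106.8540.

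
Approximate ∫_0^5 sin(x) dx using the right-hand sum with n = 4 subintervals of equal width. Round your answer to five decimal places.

Δx = (5 − 0)/4 = 1.25.
Right endpoints: 1.25, 2.5, 3.75, 5.
f(1.25) ≈ 0.94898, f(2.5) ≈ 0.59847, f(3.75) ≈ -0.57156, f(5) ≈ -0.95892.
Sum = Δx · [f(1.25) + f(2.5) + f(3.75) + f(5)].
Sum ≈ 0.02121.

0.02121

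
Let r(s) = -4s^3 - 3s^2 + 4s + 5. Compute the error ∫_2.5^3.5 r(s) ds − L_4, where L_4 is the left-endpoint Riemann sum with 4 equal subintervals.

-14.96875

Exact integral: ∫_2.5^3.5 r(s) ds = -121.25.
L_4 = -106.28125.
Error = -121.25 − (-106.28125) = -14.96875.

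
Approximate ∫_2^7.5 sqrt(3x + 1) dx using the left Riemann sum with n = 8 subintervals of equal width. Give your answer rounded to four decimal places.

20.4330

Δx = (7.5 − 2)/8 = 0.6875.
Left endpoints: 2, 2.6875, 3.375, 4.0625, 4.75, 5.4375, 6.125, 6.8125.
f(2) ≈ 2.6458, f(2.6875) ≈ 3.0104, f(3.375) ≈ 3.3354, f(4.0625) ≈ 3.6315, f(4.75) ≈ 3.9051, f(5.4375) ≈ 4.1608, f(6.125) ≈ 4.4017, f(6.8125) ≈ 4.6301.
Sum = Δx · [f(2) + f(2.6875) + f(3.375) + ...].
Sum ≈ 20.4330.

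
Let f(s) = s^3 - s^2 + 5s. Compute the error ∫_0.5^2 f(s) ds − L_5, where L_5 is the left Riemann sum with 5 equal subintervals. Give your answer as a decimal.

1.681875

Exact integral: ∫_0.5^2 f(s) ds = 10.734375.
L_5 = 9.0525.
Error = 10.734375 − 9.0525 = 1.681875.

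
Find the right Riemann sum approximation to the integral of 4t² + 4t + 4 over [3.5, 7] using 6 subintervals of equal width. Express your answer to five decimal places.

Δt = (7 − 3.5)/6 = 7/12.
Right endpoints: 49/12, 14/3, 5.25, 35/6, 77/12, 7.
f(49/12) = 3133/36, f(14/3) = 988/9, f(5.25) = 135.25, f(35/6) = 1471/9, f(77/12) = 6997/36, f(7) = 228.
Sum = Δt · [f(49/12) + f(14/3) + f(5.25) + ...].
Sum ≈ 535.41898.

535.41898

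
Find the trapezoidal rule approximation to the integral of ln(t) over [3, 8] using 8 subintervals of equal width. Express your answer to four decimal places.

Δt = (8 − 3)/8 = 0.625.
f(3) ≈ 1.0986, f(3.625) ≈ 1.2879, f(4.25) ≈ 1.4469, f(4.875) ≈ 1.5841, f(5.5) ≈ 1.7047, f(6.125) ≈ 1.8124, f(6.75) ≈ 1.9095, f(7.375) ≈ 1.9981, f(8) ≈ 2.0794.
T_8 = (Δt/2)·[f(t_0) + 2f(t_1) + ... + 2f(t_{7}) + f(t_8)].
Sum ≈ 8.3329.

8.3329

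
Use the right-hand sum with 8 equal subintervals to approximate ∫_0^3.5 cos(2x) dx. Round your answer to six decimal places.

Δx = (3.5 − 0)/8 = 0.4375.
Right endpoints: 0.4375, 0.875, 1.3125, 1.75, 2.1875, 2.625, 3.0625, 3.5.
f(0.4375) ≈ 0.640997, f(0.875) ≈ -0.178246, f(1.3125) ≈ -0.869507, f(1.75) ≈ -0.936457, f(2.1875) ≈ -0.331024, f(2.625) ≈ 0.512085, f(3.0625) ≈ 0.987515, f(3.5) ≈ 0.753902.
Sum = Δx · [f(0.4375) + f(0.875) + f(1.3125) + ...].
Sum ≈ 0.253428.

0.253428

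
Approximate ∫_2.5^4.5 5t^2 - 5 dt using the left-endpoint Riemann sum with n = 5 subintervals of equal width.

102.1

Δt = (4.5 − 2.5)/5 = 0.4.
Left endpoints: 2.5, 2.9, 3.3, 3.7, 4.1.
f(2.5) = 26.25, f(2.9) = 37.05, f(3.3) = 49.45, f(3.7) = 63.45, f(4.1) = 79.05.
Sum = Δt · [f(2.5) + f(2.9) + f(3.3) + f(3.7) + f(4.1)].
Sum = 102.1.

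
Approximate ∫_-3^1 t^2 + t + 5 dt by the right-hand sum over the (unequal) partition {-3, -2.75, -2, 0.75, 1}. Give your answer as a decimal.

Subinterval widths: 0.25, 0.75, 2.75, 0.25.
Right endpoints: -2.75, -2, 0.75, 1.
f(-2.75) = 9.8125, f(-2) = 7, f(0.75) = 6.3125, f(1) = 7.
Sum = Σ Δt_i · f(t_i).
Sum = 26.8125.

26.8125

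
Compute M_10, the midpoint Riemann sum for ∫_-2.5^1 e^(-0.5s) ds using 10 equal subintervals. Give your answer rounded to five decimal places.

Δs = (1 − (-2.5))/10 = 0.35.
Midpoints: -2.325, -1.975, -1.625, -1.275, -0.925, -0.575, -0.225, 0.125, 0.475, 0.825.
f(-2.325) ≈ 3.19792, f(-1.975) ≈ 2.68451, f(-1.625) ≈ 2.25353, f(-1.275) ≈ 1.89175, f(-0.925) ≈ 1.58804, f(-0.575) ≈ 1.33309, f(-0.225) ≈ 1.11907, f(0.125) ≈ 0.93941, f(0.475) ≈ 0.78860, f(0.825) ≈ 0.66199.
Sum = Δs · [f(-2.325) + f(-1.975) + f(-1.625) + ...].
Sum ≈ 5.76027.

5.76027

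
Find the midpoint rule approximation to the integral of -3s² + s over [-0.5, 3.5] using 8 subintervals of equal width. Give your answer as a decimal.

Δs = (3.5 − (-0.5))/8 = 0.5.
Midpoints: -0.25, 0.25, 0.75, 1.25, 1.75, 2.25, 2.75, 3.25.
f(-0.25) = -0.4375, f(0.25) = 0.0625, f(0.75) = -0.9375, f(1.25) = -3.4375, f(1.75) = -7.4375, f(2.25) = -12.9375, f(2.75) = -19.9375, f(3.25) = -28.4375.
Sum = Δs · [f(-0.25) + f(0.25) + f(0.75) + ...].
Sum = -36.75.

-36.75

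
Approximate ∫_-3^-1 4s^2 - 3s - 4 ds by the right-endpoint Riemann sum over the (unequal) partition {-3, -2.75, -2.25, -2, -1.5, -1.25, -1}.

31.625

Subinterval widths: 0.25, 0.5, 0.25, 0.5, 0.25, 0.25.
Right endpoints: -2.75, -2.25, -2, -1.5, -1.25, -1.
f(-2.75) = 34.5, f(-2.25) = 23, f(-2) = 18, f(-1.5) = 9.5, f(-1.25) = 6, f(-1) = 3.
Sum = Σ Δs_i · f(s_i).
Sum = 31.625.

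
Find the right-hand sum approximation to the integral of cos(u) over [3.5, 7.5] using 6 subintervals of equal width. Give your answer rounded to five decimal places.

1.66839

Δu = (7.5 − 3.5)/6 = 2/3.
Right endpoints: 25/6, 29/6, 5.5, 37/6, 41/6, 7.5.
f(25/6) ≈ -0.51904, f(29/6) ≈ 0.12065, f(5.5) ≈ 0.70867, f(37/6) ≈ 0.99322, f(41/6) ≈ 0.85245, f(7.5) ≈ 0.34664.
Sum = Δu · [f(25/6) + f(29/6) + f(5.5) + ...].
Sum ≈ 1.66839.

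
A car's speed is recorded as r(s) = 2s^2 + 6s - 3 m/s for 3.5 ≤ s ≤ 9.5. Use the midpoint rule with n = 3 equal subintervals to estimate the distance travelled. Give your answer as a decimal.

Δs = (9.5 − 3.5)/3 = 2.
Midpoints: 4.5, 6.5, 8.5.
r(4.5) = 64.5, r(6.5) = 120.5, r(8.5) = 192.5.
Sum = Δs · [r(4.5) + r(6.5) + r(8.5)].
Sum = 755.

755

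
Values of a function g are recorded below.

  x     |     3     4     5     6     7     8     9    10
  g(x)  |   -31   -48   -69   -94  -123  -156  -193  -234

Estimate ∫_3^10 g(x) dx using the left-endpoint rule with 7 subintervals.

Δx = 1.
Sum = 1·[(-31) + (-48) + (-69) + (-94) + (-123) + (-156) + (-193)] = -714.

-714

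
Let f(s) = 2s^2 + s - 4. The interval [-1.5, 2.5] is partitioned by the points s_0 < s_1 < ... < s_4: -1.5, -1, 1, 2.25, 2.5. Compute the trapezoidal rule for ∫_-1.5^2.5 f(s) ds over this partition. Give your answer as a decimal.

Subinterval widths: 0.5, 2, 1.25, 0.25.
f(-1.5) = -1, f(-1) = -3, f(1) = -1, f(2.25) = 8.375, f(2.5) = 11.
On each subinterval the trapezoid contributes (Δs_i/2)·[f(s_{i-1}) + f(s_i)].
Sum = 2.03125.

2.03125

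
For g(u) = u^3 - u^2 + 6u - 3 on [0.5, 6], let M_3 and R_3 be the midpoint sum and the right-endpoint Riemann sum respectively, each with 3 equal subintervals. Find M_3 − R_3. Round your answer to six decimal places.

M_3 ≈ 329.29658565.
R_3 ≈ 565.09953704.
M_3 − R_3 ≈ -235.802951.

-235.802951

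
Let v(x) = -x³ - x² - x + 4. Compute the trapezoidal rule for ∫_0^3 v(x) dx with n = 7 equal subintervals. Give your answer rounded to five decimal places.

-22.25510

Δx = (3 − 0)/7 = 3/7.
v(0) = 4, v(3/7) = 1135/343, v(6/7) = 610/343, v(9/7) = -365/343, v(12/7) = -1952/343, v(15/7) = -4313/343, v(18/7) = -7610/343, v(3) = -35.
T_7 = (Δx/2)·[v(x_0) + 2v(x_1) + ... + 2v(x_{6}) + v(x_7)].
Sum ≈ -22.25510.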